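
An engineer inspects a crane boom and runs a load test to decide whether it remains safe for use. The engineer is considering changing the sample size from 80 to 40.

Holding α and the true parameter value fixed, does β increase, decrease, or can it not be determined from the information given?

A smaller sample increases the standard error, so the sampling distributions under H₀ and Ha overlap more.

It increases.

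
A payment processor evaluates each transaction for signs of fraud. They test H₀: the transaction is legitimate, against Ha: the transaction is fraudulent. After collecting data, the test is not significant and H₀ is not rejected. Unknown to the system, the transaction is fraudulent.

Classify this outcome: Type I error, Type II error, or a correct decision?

Type II error

H₀ was not rejected, but H₀ is actually false.
Failing to reject a false null hypothesis is a Type II error (false negative).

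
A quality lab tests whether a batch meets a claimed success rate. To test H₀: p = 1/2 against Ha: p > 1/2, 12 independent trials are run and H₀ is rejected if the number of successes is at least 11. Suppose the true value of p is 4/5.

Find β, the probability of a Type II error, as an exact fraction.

177031761/244140625

β = P(fail to reject H₀ | Ha true) = P(S ≤ 10 | p = 4/5), S ~ Binomial(12, 4/5).
Summing C(12,j)·(4/5)^j·(1/5)^{12-j} for j = 0..10 gives 177031761/244140625.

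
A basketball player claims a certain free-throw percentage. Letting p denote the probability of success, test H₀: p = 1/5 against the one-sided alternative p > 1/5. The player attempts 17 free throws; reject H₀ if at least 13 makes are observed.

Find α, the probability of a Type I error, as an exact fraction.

131009/152587890625

α = P(reject H₀ | H₀ true) = P(X ≥ 13 | p = 1/5), with X ~ Binomial(17, 1/5).
P(X ≥ 13) = Σ_{j=13}^{17} C(17,j)·(1/5)^j·(4/5)^{17-j} = 131009/152587890625.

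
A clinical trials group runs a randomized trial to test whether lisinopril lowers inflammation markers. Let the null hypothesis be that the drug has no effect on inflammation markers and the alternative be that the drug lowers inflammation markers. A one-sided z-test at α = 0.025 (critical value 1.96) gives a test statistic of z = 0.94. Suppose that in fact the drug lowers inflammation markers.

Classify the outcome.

Since z = 0.94 ≤ z* = 1.96, H₀ is not rejected.
H₀ is false (actually the drug lowers inflammation markers).
Failing to reject a false H₀ is a Type II error.

Type II error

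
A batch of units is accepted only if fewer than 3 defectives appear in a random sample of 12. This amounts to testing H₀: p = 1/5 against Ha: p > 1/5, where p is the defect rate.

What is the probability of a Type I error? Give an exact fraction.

21565149/48828125

α = P(reject H₀ | H₀ true) = P(X ≥ 3 | p = 1/5), X ~ Binomial(12, 1/5).
α = 1 − P(X ≤ 2) = 1 − 27262976/48828125 = 21565149/48828125.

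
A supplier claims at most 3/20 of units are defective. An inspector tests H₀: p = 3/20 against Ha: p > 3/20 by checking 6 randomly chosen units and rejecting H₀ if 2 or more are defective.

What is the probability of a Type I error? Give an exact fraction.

2861001/12800000

The significance level is the probability, assuming p = 3/20, of seeing 2 or more defectives in 6 draws.
Computing the lower-tail complement: 1 − 9938999/12800000 = 2861001/12800000.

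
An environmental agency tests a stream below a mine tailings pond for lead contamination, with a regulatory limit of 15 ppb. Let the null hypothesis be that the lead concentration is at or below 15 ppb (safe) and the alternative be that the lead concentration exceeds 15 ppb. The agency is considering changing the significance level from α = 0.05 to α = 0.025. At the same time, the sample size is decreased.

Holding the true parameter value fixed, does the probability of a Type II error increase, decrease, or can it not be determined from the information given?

It increases.

A smaller α moves the rejection region further into the tail. With the alternative true, more outcomes now fall outside the rejection region, so failing to reject becomes more likely. Reducing n widens both sampling distributions, so the test has less ability to distinguish Ha from H₀. Both changes push β in the same direction.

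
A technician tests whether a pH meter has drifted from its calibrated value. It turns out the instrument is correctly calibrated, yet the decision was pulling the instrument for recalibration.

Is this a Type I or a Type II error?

Type I error

The null hypothesis here is that the instrument is correctly calibrated.
'Pulling the instrument for recalibration' corresponds to rejecting H₀.
H₀ was rejected but H₀ is true — a Type I error (false positive).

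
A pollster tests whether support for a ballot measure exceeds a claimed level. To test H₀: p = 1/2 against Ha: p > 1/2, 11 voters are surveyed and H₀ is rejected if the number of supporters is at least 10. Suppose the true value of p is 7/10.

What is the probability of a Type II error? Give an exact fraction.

β = P(fail to reject H₀ | Ha true) = P(Y ≤ 9 | p = 7/10), Y ~ Binomial(11, 7/10).
Summing C(11,j)·(7/10)^j·(3/10)^{11-j} for j = 0..9 gives 2217524751/2500000000.

2217524751/2500000000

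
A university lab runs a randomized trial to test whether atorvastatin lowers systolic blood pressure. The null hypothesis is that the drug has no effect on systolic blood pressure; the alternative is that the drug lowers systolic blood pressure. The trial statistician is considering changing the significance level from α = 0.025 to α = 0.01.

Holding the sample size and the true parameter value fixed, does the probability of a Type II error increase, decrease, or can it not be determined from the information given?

Tightening α shrinks the rejection region. When Ha holds, fewer sample outcomes clear the stricter threshold, so more fall in the acceptance region.

It increases.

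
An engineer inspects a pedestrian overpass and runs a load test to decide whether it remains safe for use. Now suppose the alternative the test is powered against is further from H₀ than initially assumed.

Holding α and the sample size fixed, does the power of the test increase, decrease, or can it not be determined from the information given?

It increases.

The further the true parameter sits from the null value, the more of the Ha sampling distribution falls in the rejection region.
Since power = 1 − β and β decreases, power increases.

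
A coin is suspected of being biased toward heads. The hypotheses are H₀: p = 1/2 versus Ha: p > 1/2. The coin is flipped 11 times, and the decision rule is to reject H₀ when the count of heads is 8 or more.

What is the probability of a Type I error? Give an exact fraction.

29/256

The Type I error probability is α = P(Y ≥ 8) computed under H₀, where Y ~ Binomial(11, 1/2).
P(Y ≥ 8) = [C(11,8) + C(11,9) + C(11,10) + C(11,11)] / 2^11 = (165 + 55 + 11 + 1) / 2048 = 232/2048 = 29/256.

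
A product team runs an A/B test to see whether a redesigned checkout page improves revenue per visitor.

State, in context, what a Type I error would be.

A Type I error would mean concluding that the new design increases revenue per visitor when in fact the new design has no effect on revenue per visitor.

With the conventional null hypothesis that the new design has no effect on revenue per visitor:
A Type I error is rejecting H₀ when H₀ is true.
Here that means shipping the new feature to all users when actually the new design has no effect on revenue per visitor.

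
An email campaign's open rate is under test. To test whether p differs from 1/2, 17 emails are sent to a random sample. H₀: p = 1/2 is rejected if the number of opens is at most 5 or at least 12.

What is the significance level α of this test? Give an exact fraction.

4701/32768

Under H₀, Y ~ Binomial(17, 1/2); α is the probability of landing in either tail, P(Y ≤ 5) + P(Y ≥ 12).
Each tail has probability (1 + 17 + 136 + 680 + 2380 + 6188)/131072; doubling gives α = 18804/131072 = 4701/32768.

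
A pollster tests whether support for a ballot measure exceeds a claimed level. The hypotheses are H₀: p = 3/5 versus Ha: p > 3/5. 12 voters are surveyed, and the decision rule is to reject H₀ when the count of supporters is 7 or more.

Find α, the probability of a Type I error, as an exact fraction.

162404433/244140625

Under H₀, Y ~ Binomial(12, 3/5), and α = P(Y ≥ 7).
P(Y ≥ 7) = Σ_{j=7}^{12} C(12,j)·(3/5)^j·(2/5)^{12-j} = 162404433/244140625.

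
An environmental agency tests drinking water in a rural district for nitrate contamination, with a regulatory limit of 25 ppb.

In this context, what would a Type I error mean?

With the conventional null hypothesis that the nitrate concentration is at or below 25 ppb (safe):
A Type I error is rejecting H₀ when H₀ is true.
Here that means declaring the site contaminated and ordering remediation when actually the nitrate concentration is at or below 25 ppb (safe).

A Type I error would mean concluding that the nitrate concentration exceeds 25 ppb when in fact the nitrate concentration is at or below 25 ppb (safe).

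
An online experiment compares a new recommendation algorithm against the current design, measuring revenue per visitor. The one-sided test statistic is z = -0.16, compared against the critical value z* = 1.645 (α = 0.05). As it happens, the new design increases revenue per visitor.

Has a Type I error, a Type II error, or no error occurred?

Type II error

The conventional null hypothesis is that the new design has no effect on revenue per visitor.
Since z = -0.16 ≤ z* = 1.645, H₀ is not rejected.
H₀ is false (actually the new design increases revenue per visitor).
Failing to reject a false H₀ is a Type II error.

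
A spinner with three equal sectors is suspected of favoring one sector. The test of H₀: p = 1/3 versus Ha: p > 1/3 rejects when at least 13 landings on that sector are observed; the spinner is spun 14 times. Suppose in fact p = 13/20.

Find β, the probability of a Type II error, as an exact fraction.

1604780863168259917/1638400000000000000

A Type II error is failing to reject when Ha holds: with p = 13/20, β = P(K ≤ 12).
Summing C(14,j)·(13/20)^j·(7/20)^{14-j} for j = 0..12 gives 1604780863168259917/1638400000000000000.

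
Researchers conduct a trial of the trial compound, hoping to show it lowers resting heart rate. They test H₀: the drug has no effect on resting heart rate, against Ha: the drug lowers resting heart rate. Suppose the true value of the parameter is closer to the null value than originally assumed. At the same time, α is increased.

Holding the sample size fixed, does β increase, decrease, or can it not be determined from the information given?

The first change alone would make β increase; the second alone would make β decrease. Which effect dominates depends on the magnitudes, which are not given.

Cannot be determined from the information given.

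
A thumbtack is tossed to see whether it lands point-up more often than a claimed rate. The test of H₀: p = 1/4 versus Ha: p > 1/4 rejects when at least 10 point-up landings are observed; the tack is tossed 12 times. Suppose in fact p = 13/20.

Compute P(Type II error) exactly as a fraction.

β = P(fail to reject H₀ | Ha true) = P(S ≤ 9 | p = 13/20), S ~ Binomial(12, 13/20).
Summing C(12,j)·(13/20)^j·(7/20)^{12-j} for j = 0..9 gives 695265215827749/819200000000000.

695265215827749/819200000000000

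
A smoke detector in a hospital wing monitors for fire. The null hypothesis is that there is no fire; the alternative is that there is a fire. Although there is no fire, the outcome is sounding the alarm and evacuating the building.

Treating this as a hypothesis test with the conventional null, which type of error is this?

'Sounding the alarm and evacuating the building' corresponds to rejecting H₀.
H₀ was rejected but H₀ is true — a Type I error (false positive).

Type I error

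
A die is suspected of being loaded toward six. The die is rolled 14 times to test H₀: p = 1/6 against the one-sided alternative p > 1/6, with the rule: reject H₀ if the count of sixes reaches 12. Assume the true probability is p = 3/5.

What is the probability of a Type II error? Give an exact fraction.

β = P(fail to reject H₀ | Ha true) = P(K ≤ 11 | p = 3/5), K ~ Binomial(14, 3/5).
Adding the binomial probabilities P(K=0)+…+P(K=11) at p = 3/5 gives 5860647088/6103515625.

5860647088/6103515625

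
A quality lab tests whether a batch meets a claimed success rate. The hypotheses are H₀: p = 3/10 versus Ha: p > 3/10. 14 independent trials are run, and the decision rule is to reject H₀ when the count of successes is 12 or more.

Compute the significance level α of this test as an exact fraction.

1265361021/50000000000000

Under H₀, K ~ Binomial(14, 3/10), and α = P(K ≥ 12).
P(K ≥ 12) = Σ_{j=12}^{14} C(14,j)·(3/10)^j·(7/10)^{14-j} = 1265361021/50000000000000.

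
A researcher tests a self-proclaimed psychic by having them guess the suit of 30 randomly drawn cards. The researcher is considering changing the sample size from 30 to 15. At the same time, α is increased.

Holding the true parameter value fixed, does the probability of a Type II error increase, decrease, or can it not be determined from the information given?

Cannot be determined from the information given.

The first change alone would make β increase; the second alone would make β decrease. Which effect dominates depends on the magnitudes, which are not given.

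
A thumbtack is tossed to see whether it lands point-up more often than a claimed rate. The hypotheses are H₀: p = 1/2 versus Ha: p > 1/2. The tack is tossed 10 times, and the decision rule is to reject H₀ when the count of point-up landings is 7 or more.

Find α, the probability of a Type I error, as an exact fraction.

11/64

α = P(reject H₀ | H₀ true) = P(K ≥ 7 | p = 1/2), with K ~ Binomial(10, 1/2).
P(K ≥ 7) = [C(10,7) + C(10,8) + C(10,9) + C(10,10)] / 2^10 = (120 + 45 + 10 + 1) / 1024 = 176/1024 = 11/64.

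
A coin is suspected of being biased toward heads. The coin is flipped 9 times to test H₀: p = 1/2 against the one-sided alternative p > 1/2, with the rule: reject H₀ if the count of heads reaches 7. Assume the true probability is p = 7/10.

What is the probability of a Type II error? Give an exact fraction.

268584417/500000000

β = P(fail to reject H₀ | Ha true) = P(Y ≤ 6 | p = 7/10), Y ~ Binomial(9, 7/10).
Adding the binomial probabilities P(Y=0)+…+P(Y=6) at p = 7/10 gives 268584417/500000000.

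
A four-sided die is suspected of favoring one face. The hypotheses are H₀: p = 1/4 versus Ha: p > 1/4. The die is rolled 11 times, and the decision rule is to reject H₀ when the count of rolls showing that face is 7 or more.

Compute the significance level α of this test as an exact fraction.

Under H₀, Y ~ Binomial(11, 1/4), and α = P(Y ≥ 7).
Adding the binomial terms for j = 7 through 11 with p = 1/4 yields 15857/2097152.

15857/2097152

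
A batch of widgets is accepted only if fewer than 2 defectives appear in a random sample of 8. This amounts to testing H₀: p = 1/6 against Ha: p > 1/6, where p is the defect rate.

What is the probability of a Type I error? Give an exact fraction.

Under H₀, Y ~ Binomial(8, 1/6); the Type I error rate is P(Y ≥ 2).
Via the complement, α = 1 − Σ_{j=0}^{1} C(8,j)(1/6)^j(5/6)^{8-j} = 663991/1679616.

663991/1679616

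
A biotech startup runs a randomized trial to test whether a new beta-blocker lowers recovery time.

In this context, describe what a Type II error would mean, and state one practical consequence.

With the conventional null hypothesis that the drug has no effect on recovery time:
A Type II error is failing to reject H₀ when H₀ is false.
Here that means concluding there is insufficient evidence that the drug works when actually the drug lowers recovery time.

A Type II error would mean concluding that the drug has no effect on recovery time (or at least failing to establish that the drug lowers recovery time) when in fact the drug lowers recovery time. Consequence: an effective treatment is shelved and never reaches patients who would benefit.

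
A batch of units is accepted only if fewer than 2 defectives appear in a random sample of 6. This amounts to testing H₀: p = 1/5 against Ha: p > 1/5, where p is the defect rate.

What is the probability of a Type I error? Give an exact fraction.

1077/3125

Under H₀, X ~ Binomial(6, 1/5); the Type I error rate is P(X ≥ 2).
Computing the lower-tail complement: 1 − 2048/3125 = 1077/3125.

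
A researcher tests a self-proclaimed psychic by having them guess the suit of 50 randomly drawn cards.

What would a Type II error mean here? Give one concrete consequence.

A Type II error would mean concluding that the subject is guessing at random (p = 1/4) (or at least failing to establish that the subject performs better than chance) when in fact the subject performs better than chance. Consequence: genuine ability (if it existed) would go unrecognized.

With the conventional null hypothesis that the subject is guessing at random (p = 1/4):
A Type II error is failing to reject H₀ when H₀ is false.
Here that means concluding there is no evidence of ability when actually the subject performs better than chance.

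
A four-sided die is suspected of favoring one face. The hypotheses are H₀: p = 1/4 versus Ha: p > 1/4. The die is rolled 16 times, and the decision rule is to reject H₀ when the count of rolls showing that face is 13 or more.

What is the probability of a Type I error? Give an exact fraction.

Under H₀, Y ~ Binomial(16, 1/4), and α = P(Y ≥ 13).
Adding the binomial terms for j = 13 through 16 with p = 1/4 yields 16249/4294967296.

16249/4294967296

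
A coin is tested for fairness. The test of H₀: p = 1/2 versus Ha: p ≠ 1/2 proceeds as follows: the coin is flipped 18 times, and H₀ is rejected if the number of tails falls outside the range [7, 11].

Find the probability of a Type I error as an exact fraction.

The significance level is the null-hypothesis probability of the rejection region {≤6} ∪ {≥12}.
Each tail has probability (1 + 18 + 153 + 816 + 3060 + 8568 + 18564)/262144; doubling gives α = 62360/262144 = 7795/32768.

7795/32768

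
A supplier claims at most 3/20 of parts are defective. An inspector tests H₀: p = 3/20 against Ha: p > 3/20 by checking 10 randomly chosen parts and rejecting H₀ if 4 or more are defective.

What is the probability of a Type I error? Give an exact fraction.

127922685129/2560000000000

The significance level is the probability, assuming p = 3/20, of seeing 4 or more defectives in 10 draws.
Computing the lower-tail complement: 1 − 2432077314871/2560000000000 = 127922685129/2560000000000.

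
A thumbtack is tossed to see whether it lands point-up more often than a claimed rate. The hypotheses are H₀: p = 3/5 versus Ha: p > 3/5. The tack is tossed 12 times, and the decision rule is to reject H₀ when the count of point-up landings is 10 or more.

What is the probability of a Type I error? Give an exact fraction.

Under H₀, X ~ Binomial(12, 3/5), and α = P(X ≥ 10).
P(X ≥ 10) = Σ_{j=10}^{12} C(12,j)·(3/5)^j·(2/5)^{12-j} = 4074381/48828125.

4074381/48828125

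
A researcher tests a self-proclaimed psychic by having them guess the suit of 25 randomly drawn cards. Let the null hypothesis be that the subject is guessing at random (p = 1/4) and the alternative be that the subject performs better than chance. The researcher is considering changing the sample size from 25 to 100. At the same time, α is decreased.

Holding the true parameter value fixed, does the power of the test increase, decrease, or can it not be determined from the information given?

Cannot be determined from the information given.

The first change alone would make β decrease; the second alone would make β increase. Which effect dominates depends on the magnitudes, which are not given.
Since power = 1 − β, the effect on power is likewise indeterminate.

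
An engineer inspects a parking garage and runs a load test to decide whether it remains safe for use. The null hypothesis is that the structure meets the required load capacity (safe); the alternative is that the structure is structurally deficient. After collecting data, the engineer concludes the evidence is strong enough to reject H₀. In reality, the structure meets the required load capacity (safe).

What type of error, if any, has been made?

H₀ was rejected, but H₀ is actually true.
Rejecting a true null hypothesis is a Type I error (false positive).

Type I error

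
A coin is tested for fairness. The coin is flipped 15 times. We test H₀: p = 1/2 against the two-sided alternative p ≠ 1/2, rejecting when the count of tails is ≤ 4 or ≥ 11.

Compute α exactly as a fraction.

1941/16384

Under H₀, K ~ Binomial(15, 1/2); α is the probability of landing in either tail, P(K ≤ 4) + P(K ≥ 11).
The two tails are symmetric, so α = 2·(1 + 15 + 105 + 455 + 1365)/2^15 = 3882/32768 = 1941/16384.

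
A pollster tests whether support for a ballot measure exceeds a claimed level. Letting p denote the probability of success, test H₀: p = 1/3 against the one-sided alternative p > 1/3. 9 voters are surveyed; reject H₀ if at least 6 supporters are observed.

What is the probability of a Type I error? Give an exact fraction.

835/19683

Under H₀, X ~ Binomial(9, 1/3), and α = P(X ≥ 6).
P(X ≥ 6) = Σ_{j=6}^{9} C(9,j)·(1/3)^j·(2/3)^{9-j} = 835/19683.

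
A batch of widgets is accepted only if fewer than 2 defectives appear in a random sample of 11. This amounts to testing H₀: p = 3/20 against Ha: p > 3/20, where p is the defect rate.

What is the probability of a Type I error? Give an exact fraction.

2080006099551/4096000000000

Under H₀, X ~ Binomial(11, 3/20); the Type I error rate is P(X ≥ 2).
α = 1 − P(X ≤ 1) = 1 − 2015993900449/4096000000000 = 2080006099551/4096000000000.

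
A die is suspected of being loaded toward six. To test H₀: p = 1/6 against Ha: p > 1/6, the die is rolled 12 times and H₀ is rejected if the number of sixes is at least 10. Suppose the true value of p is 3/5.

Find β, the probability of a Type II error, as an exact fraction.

β = P(fail to reject H₀ | Ha true) = P(K ≤ 9 | p = 3/5), K ~ Binomial(12, 3/5).
Adding the binomial probabilities P(K=0)+…+P(K=9) at p = 3/5 gives 44753744/48828125.

44753744/48828125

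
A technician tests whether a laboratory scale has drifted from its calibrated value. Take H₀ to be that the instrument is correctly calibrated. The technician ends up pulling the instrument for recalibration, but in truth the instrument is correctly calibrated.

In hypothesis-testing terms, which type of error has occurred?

Type I error

'Pulling the instrument for recalibration' corresponds to rejecting H₀.
H₀ was rejected but H₀ is true — a Type I error (false positive).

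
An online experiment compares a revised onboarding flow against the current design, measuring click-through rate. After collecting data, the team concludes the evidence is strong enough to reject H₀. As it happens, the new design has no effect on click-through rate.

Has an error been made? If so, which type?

The conventional null hypothesis here is that the new design has no effect on click-through rate.
H₀ was rejected, but H₀ is actually true.
Rejecting a true null hypothesis is a Type I error (false positive).

Type I error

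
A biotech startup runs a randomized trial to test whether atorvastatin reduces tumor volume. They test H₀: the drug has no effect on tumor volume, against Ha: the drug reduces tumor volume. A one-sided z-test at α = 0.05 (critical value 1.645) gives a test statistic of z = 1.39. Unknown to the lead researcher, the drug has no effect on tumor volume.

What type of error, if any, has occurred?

No error (correct decision).

Since z = 1.39 ≤ z* = 1.645, H₀ is not rejected.
H₀ is true (actually the drug has no effect on tumor volume).
The decision matches the true state — no error.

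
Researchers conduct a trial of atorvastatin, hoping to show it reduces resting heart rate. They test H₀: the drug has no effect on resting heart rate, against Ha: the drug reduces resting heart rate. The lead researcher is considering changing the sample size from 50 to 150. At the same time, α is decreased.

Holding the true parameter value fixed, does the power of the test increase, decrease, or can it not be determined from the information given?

Cannot be determined from the information given.

The first change alone would make β decrease; the second alone would make β increase. Which effect dominates depends on the magnitudes, which are not given.
Since power = 1 − β, the effect on power is likewise indeterminate.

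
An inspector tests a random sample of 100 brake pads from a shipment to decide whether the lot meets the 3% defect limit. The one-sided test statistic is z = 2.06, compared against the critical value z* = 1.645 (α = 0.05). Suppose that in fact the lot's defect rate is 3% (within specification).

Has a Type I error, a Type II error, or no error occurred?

The conventional null hypothesis is that the lot's defect rate is 3% (within specification).
Since z = 2.06 > z* = 1.645, H₀ is rejected.
H₀ is true (actually the lot's defect rate is 3% (within specification)).
Rejecting a true H₀ is a Type I error.

Type I error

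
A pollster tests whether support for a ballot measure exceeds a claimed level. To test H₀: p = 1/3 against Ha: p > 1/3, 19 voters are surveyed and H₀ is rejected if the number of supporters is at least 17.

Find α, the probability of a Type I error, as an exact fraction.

241/387420489

α = P(reject H₀ | H₀ true) = P(Y ≥ 17 | p = 1/3), with Y ~ Binomial(19, 1/3).
P(Y ≥ 17) = Σ_{j=17}^{19} C(19,j)·(1/3)^j·(2/3)^{19-j} = 241/387420489.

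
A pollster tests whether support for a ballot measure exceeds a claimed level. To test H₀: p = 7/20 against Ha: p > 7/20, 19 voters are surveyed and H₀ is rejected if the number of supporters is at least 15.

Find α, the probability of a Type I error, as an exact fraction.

α = P(reject H₀ | H₀ true) = P(S ≥ 15 | p = 7/20), with S ~ Binomial(19, 7/20).
P(S ≥ 15) = Σ_{j=15}^{19} C(19,j)·(7/20)^j·(13/20)^{19-j} = 30172619187361172599/262144000000000000000000.

30172619187361172599/262144000000000000000000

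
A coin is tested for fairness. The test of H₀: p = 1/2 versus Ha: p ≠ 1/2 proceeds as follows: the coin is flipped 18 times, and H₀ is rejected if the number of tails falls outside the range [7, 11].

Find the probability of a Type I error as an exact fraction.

7795/32768

The significance level is the null-hypothesis probability of the rejection region {≤6} ∪ {≥12}.
Each tail has probability (1 + 18 + 153 + 816 + 3060 + 8568 + 18564)/262144; doubling gives α = 62360/262144 = 7795/32768.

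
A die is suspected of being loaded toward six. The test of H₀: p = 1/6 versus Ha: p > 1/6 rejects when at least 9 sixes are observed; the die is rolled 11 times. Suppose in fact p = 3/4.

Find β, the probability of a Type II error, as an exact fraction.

2285053/4194304

A Type II error is failing to reject when Ha holds: with p = 3/4, β = P(K ≤ 8).
Summing C(11,j)·(3/4)^j·(1/4)^{11-j} for j = 0..8 gives 2285053/4194304.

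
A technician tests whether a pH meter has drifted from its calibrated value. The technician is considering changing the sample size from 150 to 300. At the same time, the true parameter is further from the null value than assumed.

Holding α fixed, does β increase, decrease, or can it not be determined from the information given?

It decreases.

Increasing n separates the H₀ and Ha sampling distributions, so under Ha fewer outcomes land in the acceptance region. A larger true effect moves the Ha sampling distribution further from the H₀ critical value, making rejection more likely when Ha is true. Both changes push β in the same direction.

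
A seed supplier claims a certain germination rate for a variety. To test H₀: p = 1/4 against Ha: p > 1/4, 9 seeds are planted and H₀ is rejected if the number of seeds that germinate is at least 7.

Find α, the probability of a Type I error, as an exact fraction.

α = P(reject H₀ | H₀ true) = P(S ≥ 7 | p = 1/4), with S ~ Binomial(9, 1/4).
Adding the binomial terms for j = 7 through 9 with p = 1/4 yields 11/8192.

11/8192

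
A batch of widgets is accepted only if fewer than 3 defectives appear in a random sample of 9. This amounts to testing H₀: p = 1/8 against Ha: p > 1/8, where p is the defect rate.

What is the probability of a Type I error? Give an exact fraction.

The significance level is the probability, assuming p = 1/8, of seeing 3 or more defectives in 9 draws.
α = 1 − P(Y ≤ 2) = 1 − 30471091/33554432 = 3083341/33554432.

3083341/33554432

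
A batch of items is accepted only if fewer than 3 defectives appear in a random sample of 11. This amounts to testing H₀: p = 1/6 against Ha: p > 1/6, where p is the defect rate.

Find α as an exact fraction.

3671303/13436928

Under H₀, K ~ Binomial(11, 1/6); the Type I error rate is P(K ≥ 3).
Via the complement, α = 1 − Σ_{j=0}^{2} C(11,j)(1/6)^j(5/6)^{11-j} = 3671303/13436928.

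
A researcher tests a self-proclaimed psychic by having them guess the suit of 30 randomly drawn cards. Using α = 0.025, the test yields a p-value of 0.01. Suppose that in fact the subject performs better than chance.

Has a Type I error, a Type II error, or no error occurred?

No error — this is a correct decision.

The conventional null hypothesis is that the subject is guessing at random (p = 1/4).
Since p = 0.01 < α = 0.025, H₀ is rejected.
H₀ is false (actually the subject performs better than chance).
The decision matches the true state — no error.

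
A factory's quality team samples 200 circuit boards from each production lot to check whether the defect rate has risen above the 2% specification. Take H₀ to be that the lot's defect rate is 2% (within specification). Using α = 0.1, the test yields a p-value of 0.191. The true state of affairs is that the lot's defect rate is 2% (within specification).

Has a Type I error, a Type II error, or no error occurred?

Since p = 0.191 ≥ α = 0.1, H₀ is not rejected.
H₀ is true (actually the lot's defect rate is 2% (within specification)).
The decision matches the true state — no error.

Neither — the decision is correct.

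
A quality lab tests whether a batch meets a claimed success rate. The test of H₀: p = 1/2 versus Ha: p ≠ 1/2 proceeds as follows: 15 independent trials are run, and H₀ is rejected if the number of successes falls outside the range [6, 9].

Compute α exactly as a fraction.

309/1024

α = P(Y ≤ 5 or Y ≥ 10 | p = 1/2), Y ~ Binomial(15, 1/2).
The two tails are symmetric, so α = 2·(1 + 15 + 105 + 455 + 1365 + 3003)/2^15 = 9888/32768 = 309/1024.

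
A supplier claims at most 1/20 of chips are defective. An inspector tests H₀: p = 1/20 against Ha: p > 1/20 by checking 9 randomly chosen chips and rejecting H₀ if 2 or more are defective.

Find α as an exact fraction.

Under H₀, K ~ Binomial(9, 1/20); the Type I error rate is P(K ≥ 2).
α = 1 − P(K ≤ 1) = 1 − 118884941287/128000000000 = 9115058713/128000000000.

9115058713/128000000000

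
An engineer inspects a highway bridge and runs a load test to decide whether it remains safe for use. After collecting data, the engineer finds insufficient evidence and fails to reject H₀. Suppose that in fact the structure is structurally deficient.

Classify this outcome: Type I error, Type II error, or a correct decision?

Type II error

The conventional null hypothesis here is that the structure meets the required load capacity (safe).
H₀ was not rejected, but H₀ is actually false.
Failing to reject a false null hypothesis is a Type II error (false negative).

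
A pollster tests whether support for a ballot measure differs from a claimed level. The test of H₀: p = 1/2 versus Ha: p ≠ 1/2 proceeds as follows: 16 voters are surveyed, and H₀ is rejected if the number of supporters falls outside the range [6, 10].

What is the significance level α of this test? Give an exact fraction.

6885/32768

The significance level is the null-hypothesis probability of the rejection region {≤5} ∪ {≥11}.
Each tail has probability (1 + 16 + 120 + 560 + 1820 + 4368)/65536; doubling gives α = 13770/65536 = 6885/32768.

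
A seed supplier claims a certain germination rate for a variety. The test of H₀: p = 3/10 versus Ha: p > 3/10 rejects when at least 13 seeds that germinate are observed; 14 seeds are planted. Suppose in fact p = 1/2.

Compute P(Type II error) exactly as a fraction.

16369/16384

β = P(fail to reject H₀ | Ha true) = P(S ≤ 12 | p = 1/2), S ~ Binomial(14, 1/2).
Adding the binomial probabilities P(S=0)+…+P(S=12) at p = 1/2 gives 16369/16384.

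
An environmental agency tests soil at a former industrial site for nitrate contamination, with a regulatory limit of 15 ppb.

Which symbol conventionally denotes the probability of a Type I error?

P(Type I error) = P(reject H₀ | H₀ true) = α, the significance level.

α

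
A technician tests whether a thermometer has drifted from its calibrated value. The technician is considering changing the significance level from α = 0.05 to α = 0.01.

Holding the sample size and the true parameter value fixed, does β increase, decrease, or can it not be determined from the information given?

Lowering α raises the bar for rejection; under Ha, the test now fails to reject on outcomes it previously would have rejected.

It increases.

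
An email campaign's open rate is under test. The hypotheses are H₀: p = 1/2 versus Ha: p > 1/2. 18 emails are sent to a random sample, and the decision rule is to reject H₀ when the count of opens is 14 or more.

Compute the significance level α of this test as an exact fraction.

α = P(reject H₀ | H₀ true) = P(X ≥ 14 | p = 1/2), with X ~ Binomial(18, 1/2).
P(X ≥ 14) = [C(18,14) + C(18,15) + C(18,16) + C(18,17) + C(18,18)] / 2^18 = (3060 + 816 + 153 + 18 + 1) / 262144 = 4048/262144 = 253/16384.

253/16384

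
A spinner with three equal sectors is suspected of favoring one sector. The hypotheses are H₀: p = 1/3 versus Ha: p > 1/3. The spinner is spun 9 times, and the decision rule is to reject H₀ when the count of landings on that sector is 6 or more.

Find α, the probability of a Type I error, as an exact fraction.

The Type I error probability is α = P(X ≥ 6) computed under H₀, where X ~ Binomial(9, 1/3).
Adding the binomial terms for j = 6 through 9 with p = 1/3 yields 835/19683.

835/19683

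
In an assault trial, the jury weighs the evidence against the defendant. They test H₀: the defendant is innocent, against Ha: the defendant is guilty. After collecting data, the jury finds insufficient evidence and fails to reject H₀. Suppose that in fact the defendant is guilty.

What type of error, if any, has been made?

Type II error

H₀ was not rejected, but H₀ is actually false.
Failing to reject a false null hypothesis is a Type II error (false negative).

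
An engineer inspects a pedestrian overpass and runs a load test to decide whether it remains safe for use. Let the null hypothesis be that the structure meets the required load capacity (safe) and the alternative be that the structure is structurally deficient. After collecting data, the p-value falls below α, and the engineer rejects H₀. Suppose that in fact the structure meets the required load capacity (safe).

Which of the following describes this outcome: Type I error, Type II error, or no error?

H₀ was rejected, but H₀ is actually true.
Rejecting a true null hypothesis is a Type I error (false positive).

Type I error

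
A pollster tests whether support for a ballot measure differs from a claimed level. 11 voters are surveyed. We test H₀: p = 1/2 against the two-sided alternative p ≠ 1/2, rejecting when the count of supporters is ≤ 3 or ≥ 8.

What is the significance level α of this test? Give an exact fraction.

29/128

α = P(X ≤ 3 or X ≥ 8 | p = 1/2), X ~ Binomial(11, 1/2).
The two tails are symmetric, so α = 2·(1 + 11 + 55 + 165)/2^11 = 464/2048 = 29/128.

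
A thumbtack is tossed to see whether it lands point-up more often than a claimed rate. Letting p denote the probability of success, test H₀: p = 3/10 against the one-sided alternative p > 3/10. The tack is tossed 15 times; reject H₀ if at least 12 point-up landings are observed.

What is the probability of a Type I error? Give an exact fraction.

11457336519/125000000000000

Under H₀, Y ~ Binomial(15, 3/10), and α = P(Y ≥ 12).
P(Y ≥ 12) = Σ_{j=12}^{15} C(15,j)·(3/10)^j·(7/10)^{15-j} = 11457336519/125000000000000.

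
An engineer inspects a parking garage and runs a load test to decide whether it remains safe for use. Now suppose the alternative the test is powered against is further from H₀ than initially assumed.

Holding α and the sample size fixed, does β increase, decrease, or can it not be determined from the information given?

A larger true effect moves the Ha sampling distribution further from the H₀ critical value, making rejection more likely when Ha is true.

It decreases.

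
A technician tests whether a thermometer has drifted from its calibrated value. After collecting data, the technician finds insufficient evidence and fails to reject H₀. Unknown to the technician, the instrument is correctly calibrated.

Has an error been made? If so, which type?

The conventional null hypothesis here is that the instrument is correctly calibrated.
The test retained a true H₀ — the decision matches the true state.

Neither — the decision is correct.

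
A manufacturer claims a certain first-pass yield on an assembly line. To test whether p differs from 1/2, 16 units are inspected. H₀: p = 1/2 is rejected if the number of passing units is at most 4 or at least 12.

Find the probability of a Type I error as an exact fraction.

α = P(S ≤ 4 or S ≥ 12 | p = 1/2), S ~ Binomial(16, 1/2).
Each tail has probability (1 + 16 + 120 + 560 + 1820)/65536; doubling gives α = 5034/65536 = 2517/32768.

2517/32768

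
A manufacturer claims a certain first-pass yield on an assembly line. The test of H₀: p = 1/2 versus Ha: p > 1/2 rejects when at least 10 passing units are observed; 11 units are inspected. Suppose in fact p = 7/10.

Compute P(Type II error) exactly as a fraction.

2217524751/2500000000

A Type II error is failing to reject when Ha holds: with p = 7/10, β = P(Y ≤ 9).
Equivalently, β = 1 − P(Y ≥ 10) = 2217524751/2500000000.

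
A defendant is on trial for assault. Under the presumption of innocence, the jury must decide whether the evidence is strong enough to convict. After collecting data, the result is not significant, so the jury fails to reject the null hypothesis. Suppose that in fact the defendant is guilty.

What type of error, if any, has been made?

Type II error

The conventional null hypothesis here is that the defendant is innocent.
H₀ was not rejected, but H₀ is actually false.
Failing to reject a false null hypothesis is a Type II error (false negative).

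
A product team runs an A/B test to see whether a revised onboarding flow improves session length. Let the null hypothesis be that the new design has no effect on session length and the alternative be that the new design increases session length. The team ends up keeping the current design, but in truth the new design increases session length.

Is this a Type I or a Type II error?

'Keeping the current design' corresponds to failing to reject H₀.
H₀ was not rejected but H₀ is false — a Type II error (false negative).

Type II error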